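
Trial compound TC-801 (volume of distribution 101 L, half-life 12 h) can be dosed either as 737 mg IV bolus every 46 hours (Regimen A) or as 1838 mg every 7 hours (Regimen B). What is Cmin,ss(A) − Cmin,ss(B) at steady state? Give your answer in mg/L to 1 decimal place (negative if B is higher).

-36.0 mg/L

Regimen A: f = (1/2)^(46/12) ≈ 0.0702; Cmin,ss = (737/101)·f/(1−f) ≈ 0.551 mg/L.
Regimen B: f = (1/2)^(7/12) ≈ 0.6674; Cmin,ss = (1838/101)·f/(1−f) ≈ 36.516 mg/L.
Difference ≈ 0.551 − 36.516 ≈ -35.965 mg/L.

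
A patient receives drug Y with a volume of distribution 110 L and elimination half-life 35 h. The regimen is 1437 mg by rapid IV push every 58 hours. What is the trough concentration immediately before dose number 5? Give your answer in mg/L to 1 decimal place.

6.0 mg/L

f = (1/2)^(τ/t½) = (1/2)^(58/35) ≈ 0.3171.
C₀ = D/Vd = 1437/110 ≈ 13.064 mg/L.
Before the 5th dose, 4 doses have been given. Superposition: Cmin = C₀·(f + f² + … + f^4).
≈ 13.064 × (0.3171 + 0.1006 + 0.0319 + 0.0101) ≈ 13.064 × 0.4597 ≈ 6.006 mg/L.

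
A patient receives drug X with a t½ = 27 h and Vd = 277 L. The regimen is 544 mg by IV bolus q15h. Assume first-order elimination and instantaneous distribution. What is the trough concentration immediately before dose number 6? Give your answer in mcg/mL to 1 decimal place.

f = (1/2)^(τ/t½) = (1/2)^(15/27) ≈ 0.6804.
C₀ = D/Vd = 544/277 ≈ 1.964 mcg/mL.
Before the 6th dose, 5 doses have been given. Superposition: Cmin = C₀·(f + f² + … + f^5).
≈ 1.964 × (0.6804 + 0.4629 + 0.3150 + 0.2143 + 0.1458) ≈ 1.964 × 1.8184 ≈ 3.571 mcg/mL.

3.6 mcg/mL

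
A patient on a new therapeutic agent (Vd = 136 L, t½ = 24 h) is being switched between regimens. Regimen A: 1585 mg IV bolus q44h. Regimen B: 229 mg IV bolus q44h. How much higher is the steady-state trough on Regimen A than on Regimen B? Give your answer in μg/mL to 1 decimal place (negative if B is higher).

3.9 μg/mL

Regimen A: f = (1/2)^(44/24) ≈ 0.2806; Cmin,ss = (1585/136)·f/(1−f) ≈ 4.546 μg/mL.
Regimen B: f = (1/2)^(44/24) ≈ 0.2806; Cmin,ss = (229/136)·f/(1−f) ≈ 0.657 μg/mL.
Difference ≈ 4.546 − 0.657 ≈ 3.889 μg/mL.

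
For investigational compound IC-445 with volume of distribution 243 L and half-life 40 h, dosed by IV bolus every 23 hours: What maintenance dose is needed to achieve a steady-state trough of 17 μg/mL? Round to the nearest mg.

τ/t½ = 23/40 ≈ 0.575, so f = (1/2)^(23/40) ≈ 0.671286.
Cmin,ss = (D/Vd)·f/(1−f), so D = Cmin,ss·Vd·(1−f)/f.
D = 17 × 243 × (1−f)/f ≈ 17 × 243 × 0.48968 ≈ 2022.87 mg.

2023 mg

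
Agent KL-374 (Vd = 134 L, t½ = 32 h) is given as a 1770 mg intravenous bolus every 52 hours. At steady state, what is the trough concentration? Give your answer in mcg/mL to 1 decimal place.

6.3 mcg/mL

k = ln2/t½ = ln2/32 ≈ 0.021661 h⁻¹; fraction remaining f = e^(−kτ) = e^(−0.021661×52) ≈ 0.3242.
At steady state, accumulation factor R = 1/(1 − e^(−kτ)) ≈ 1.4797.
Each bolus raises the concentration by D/Vd = 1770/134 ≈ 13.209 mcg/mL.
Steady-state peak Cmax,ss = C₀·R ≈ 13.209 × 1.4797 ≈ 19.545 mcg/mL.
Steady-state trough Cmin,ss = Cmax,ss·f ≈ 19.545 × 0.3242 ≈ 6.336 mcg/mL.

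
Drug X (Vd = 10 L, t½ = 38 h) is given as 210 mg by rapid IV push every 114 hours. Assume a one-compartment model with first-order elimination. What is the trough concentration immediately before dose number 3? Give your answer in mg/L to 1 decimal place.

f = (1/2)^(τ/t½) = (1/2)^(114/38) ≈ 0.1250.
C₀ = D/Vd = 210/10 ≈ 21.000 mg/L.
Before the 3rd dose, 2 doses have been given. Superposition: Cmin = C₀·(f + f²).
≈ 21.000 × (0.1250 + 0.0156) ≈ 21.000 × 0.1406 ≈ 2.953 mg/L.

3.0 mg/L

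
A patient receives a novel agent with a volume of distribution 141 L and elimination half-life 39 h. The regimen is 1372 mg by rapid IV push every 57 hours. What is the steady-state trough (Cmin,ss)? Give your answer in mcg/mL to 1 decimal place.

5.5 mcg/mL

Over one 57-h interval, 57/39 ≈ 1.4615 half-lives elapse, leaving f ≈ 0.3631 of each dose.
Accumulation ratio R = 1/(1 − f) ≈ 1/0.6369 ≈ 1.5701.
Single-dose peak C₀ = D/Vd = 1372/141 ≈ 9.730 mcg/mL.
Steady-state peak Cmax,ss = C₀·R ≈ 9.730 × 1.5701 ≈ 15.277 mcg/mL.
One interval later, Cmin,ss = Cmax,ss·e^(−kτ) ≈ 15.277 × 0.3631 ≈ 5.547 mcg/mL.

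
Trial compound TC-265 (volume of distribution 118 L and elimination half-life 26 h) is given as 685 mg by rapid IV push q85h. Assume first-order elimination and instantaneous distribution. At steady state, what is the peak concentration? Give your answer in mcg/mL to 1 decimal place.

τ/t½ = 85/26 ≈ 3.2692, so fraction remaining f = (1/2)^(85/26) ≈ 0.1037.
Accumulation ratio R = 1/(1 − f) ≈ 1/0.8963 ≈ 1.1157.
Each bolus raises the concentration by D/Vd = 685/118 ≈ 5.805 mcg/mL.
Steady-state peak Cmax,ss = C₀·R ≈ 5.805 × 1.1157 ≈ 6.477 mcg/mL.

6.5 mcg/mL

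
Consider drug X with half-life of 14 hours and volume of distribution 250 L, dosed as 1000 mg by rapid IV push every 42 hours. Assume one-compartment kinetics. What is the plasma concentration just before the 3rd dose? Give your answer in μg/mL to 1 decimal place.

0.6 μg/mL

f = (1/2)^(τ/t½) = (1/2)^(42/14) ≈ 0.1250.
C₀ = D/Vd = 1000/250 ≈ 4.000 μg/mL.
Before the 3rd dose, 2 doses have been given. Superposition: Cmin = C₀·(f + f²).
≈ 4.000 × (0.1250 + 0.0156) ≈ 4.000 × 0.1406 ≈ 0.562 μg/mL.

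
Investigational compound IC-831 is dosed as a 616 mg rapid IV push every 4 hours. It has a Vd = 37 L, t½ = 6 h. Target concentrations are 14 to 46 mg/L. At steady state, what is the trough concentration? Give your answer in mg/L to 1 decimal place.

Over one 4-h interval, 4/6 ≈ 0.66667 half-lives elapse, leaving f ≈ 0.6300 of each dose.
At steady state, accumulation factor R = 1/(1 − e^(−kτ)) ≈ 2.7027.
Single-dose peak C₀ = D/Vd = 616/37 ≈ 16.649 mg/L.
Cmax,ss = C₀/(1 − f) ≈ 16.649/0.3700 ≈ 44.997 mg/L.
Steady-state trough Cmin,ss = Cmax,ss·f ≈ 44.997 × 0.6300 ≈ 28.348 mg/L.
Trough 28.3 mg/L vs MEC 14 mg/L: adequate.

28.3 mg/L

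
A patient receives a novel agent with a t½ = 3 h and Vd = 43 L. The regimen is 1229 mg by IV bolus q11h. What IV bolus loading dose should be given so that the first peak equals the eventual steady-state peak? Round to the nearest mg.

1334 mg

f = (1/2)^(11/3) ≈ 0.078745; accumulation ratio R = 1/(1−f) ≈ 1.08548.
Loading dose to hit Cmax,ss on first dose: D_load = D_maint·R ≈ 1229 × 1.08548 ≈ 1334.05 mg.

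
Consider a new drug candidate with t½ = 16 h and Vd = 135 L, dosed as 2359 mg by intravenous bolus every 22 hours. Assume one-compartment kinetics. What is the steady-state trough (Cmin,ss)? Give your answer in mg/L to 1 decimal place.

τ/t½ = 22/16 ≈ 1.375, so fraction remaining f = (1/2)^(22/16) ≈ 0.3856.
At steady state, accumulation factor R = 1/(1 − e^(−kτ)) ≈ 1.6276.
Single-dose peak C₀ = D/Vd = 2359/135 ≈ 17.474 mg/L.
Cmax,ss = C₀/(1 − f) ≈ 17.474/0.6144 ≈ 28.441 mg/L.
One interval later, Cmin,ss = Cmax,ss·e^(−kτ) ≈ 28.441 × 0.3856 ≈ 10.967 mg/L.

11.0 mg/L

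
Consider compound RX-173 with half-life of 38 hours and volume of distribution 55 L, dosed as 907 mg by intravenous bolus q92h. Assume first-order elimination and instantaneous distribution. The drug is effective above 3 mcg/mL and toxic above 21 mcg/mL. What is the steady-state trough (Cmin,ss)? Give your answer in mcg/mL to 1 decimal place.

Over one 92-h interval, 92/38 ≈ 2.4211 half-lives elapse, leaving f ≈ 0.1867 of each dose.
Accumulation ratio R = 1/(1 − f) ≈ 1/0.8133 ≈ 1.2296.
Each bolus raises the concentration by D/Vd = 907/55 ≈ 16.491 mcg/mL.
Steady-state peak Cmax,ss = C₀·R ≈ 16.491 × 1.2296 ≈ 20.277 mcg/mL.
Steady-state trough Cmin,ss = Cmax,ss·f ≈ 20.277 × 0.1867 ≈ 3.786 mcg/mL.
Trough 3.8 mcg/mL vs MEC 3 mcg/mL: adequate.

3.8 mcg/mL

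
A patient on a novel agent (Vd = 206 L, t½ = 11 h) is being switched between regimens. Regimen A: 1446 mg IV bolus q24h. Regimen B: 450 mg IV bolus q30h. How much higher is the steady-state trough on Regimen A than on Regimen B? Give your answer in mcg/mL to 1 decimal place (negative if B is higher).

Regimen A: f = (1/2)^(24/11) ≈ 0.2204; Cmin,ss = (1446/206)·f/(1−f) ≈ 1.984 mcg/mL.
Regimen B: f = (1/2)^(30/11) ≈ 0.1510; Cmin,ss = (450/206)·f/(1−f) ≈ 0.389 mcg/mL.
Difference ≈ 1.984 − 0.389 ≈ 1.595 mcg/mL.

1.6 mcg/mL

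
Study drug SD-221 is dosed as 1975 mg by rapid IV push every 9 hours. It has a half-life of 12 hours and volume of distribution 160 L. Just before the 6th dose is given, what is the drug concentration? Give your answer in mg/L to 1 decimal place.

16.8 mg/L

f = (1/2)^(τ/t½) = (1/2)^(9/12) ≈ 0.5946.
C₀ = D/Vd = 1975/160 ≈ 12.344 mg/L.
Before the 6th dose, 5 doses have been given. Superposition: Cmin = C₀·(f + f² + … + f^5).
≈ 12.344 × (0.5946 + 0.3535 + 0.2102 + 0.1250 + 0.0743) ≈ 12.344 × 1.3576 ≈ 16.758 mg/L.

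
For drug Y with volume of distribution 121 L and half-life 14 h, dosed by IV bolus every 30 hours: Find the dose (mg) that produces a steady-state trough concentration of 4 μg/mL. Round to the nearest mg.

1654 mg

τ/t½ = 30/14 ≈ 2.1429, so f = (1/2)^(30/14) ≈ 0.226431.
Cmin,ss = (D/Vd)·f/(1−f), so D = Cmin,ss·Vd·(1−f)/f.
D = 4 × 121 × (1−f)/f ≈ 4 × 121 × 3.41636 ≈ 1653.52 mg.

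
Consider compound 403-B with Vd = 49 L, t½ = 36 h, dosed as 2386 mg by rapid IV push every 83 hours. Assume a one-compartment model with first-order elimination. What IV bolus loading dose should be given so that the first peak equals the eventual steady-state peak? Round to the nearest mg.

2991 mg

f = (1/2)^(83/36) ≈ 0.202283; accumulation ratio R = 1/(1−f) ≈ 1.25358.
Loading dose to hit Cmax,ss on first dose: D_load = D_maint·R ≈ 2386 × 1.25358 ≈ 2991.04 mg.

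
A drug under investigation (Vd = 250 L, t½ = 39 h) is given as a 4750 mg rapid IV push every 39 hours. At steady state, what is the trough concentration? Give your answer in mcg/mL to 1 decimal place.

The dosing interval is 1 half-life, so f = 2^(−1) = 0.5.
At steady state, R = 1/(1 − 0.5) = 2/1.
Single-dose peak C₀ = D/Vd = 4750/250 = 19 mcg/mL.
Steady-state peak Cmax,ss = C₀·R = 19 × 2/1 ≈ 38.000 mcg/mL.
Steady-state trough Cmin,ss = Cmax,ss·f ≈ 38.000 × 0.5 ≈ 19.000 mcg/mL.

19.0 mcg/mL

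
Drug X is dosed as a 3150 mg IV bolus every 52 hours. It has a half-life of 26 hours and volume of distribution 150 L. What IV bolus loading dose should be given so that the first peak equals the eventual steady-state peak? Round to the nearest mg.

f = (1/2)^(52/26) ≈ 0.250000; accumulation ratio R = 1/(1−f) ≈ 1.33333.
Loading dose to hit Cmax,ss on first dose: D_load = D_maint·R ≈ 3150 × 1.33333 ≈ 4199.99 mg.

4200 mg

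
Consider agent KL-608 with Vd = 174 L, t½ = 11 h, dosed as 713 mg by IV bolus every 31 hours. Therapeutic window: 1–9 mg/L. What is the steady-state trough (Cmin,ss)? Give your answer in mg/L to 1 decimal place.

0.7 mg/L

Over one 31-h interval, 31/11 ≈ 2.8182 half-lives elapse, leaving f ≈ 0.1418 of each dose.
Single-dose peak C₀ = D/Vd = 713/174 ≈ 4.098 mg/L.
Steady-state trough Cmin,ss = C₀·f/(1−f) ≈ 4.098 × 0.1418/0.8582 ≈ 0.677 mg/L.
Trough 0.7 mg/L vs MEC 1 mg/L: subtherapeutic.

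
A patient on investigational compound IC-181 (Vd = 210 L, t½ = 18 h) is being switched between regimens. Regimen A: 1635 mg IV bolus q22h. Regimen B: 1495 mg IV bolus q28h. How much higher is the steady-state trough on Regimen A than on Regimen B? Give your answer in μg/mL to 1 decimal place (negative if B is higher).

2.2 μg/mL

Regimen A: f = (1/2)^(22/18) ≈ 0.4286; Cmin,ss = (1635/210)·f/(1−f) ≈ 5.840 μg/mL.
Regimen B: f = (1/2)^(28/18) ≈ 0.3402; Cmin,ss = (1495/210)·f/(1−f) ≈ 3.671 μg/mL.
Difference ≈ 5.840 − 3.671 ≈ 2.169 μg/mL.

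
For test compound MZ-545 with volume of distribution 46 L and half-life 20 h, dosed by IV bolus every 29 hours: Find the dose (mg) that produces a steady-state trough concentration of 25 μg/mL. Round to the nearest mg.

1992 mg

τ/t½ = 29/20 ≈ 1.45, so f = (1/2)^(29/20) ≈ 0.366021.
Cmin,ss = (D/Vd)·f/(1−f), so D = Cmin,ss·Vd·(1−f)/f.
D = 25 × 46 × (1−f)/f ≈ 25 × 46 × 1.73208 ≈ 1991.89 mg.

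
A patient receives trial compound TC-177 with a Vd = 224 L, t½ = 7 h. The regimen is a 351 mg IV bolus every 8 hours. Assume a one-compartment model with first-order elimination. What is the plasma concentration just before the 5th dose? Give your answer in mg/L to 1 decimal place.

1.2 mg/L

f = (1/2)^(τ/t½) = (1/2)^(8/7) ≈ 0.4529.
C₀ = D/Vd = 351/224 ≈ 1.567 mg/L.
Before the 5th dose, 4 doses have been given. Superposition: Cmin = C₀·(f + f² + … + f^4).
≈ 1.567 × (0.4529 + 0.2051 + 0.0929 + 0.0421) ≈ 1.567 × 0.7930 ≈ 1.243 mg/L.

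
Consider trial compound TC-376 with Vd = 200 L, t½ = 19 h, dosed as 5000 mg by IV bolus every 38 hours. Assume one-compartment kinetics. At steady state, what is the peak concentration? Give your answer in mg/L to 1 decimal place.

The dosing interval is 2 half-lives, so f = 2^(−2) = 0.25.
Accumulation ratio R = 1/(1 − f) = 1/0.75 = 4/3.
Single-dose peak C₀ = D/Vd = 5000/200 = 25 mg/L.
Steady-state peak Cmax,ss = C₀·R = 25 × 4/3 ≈ 33.333 mg/L.

33.3 mg/L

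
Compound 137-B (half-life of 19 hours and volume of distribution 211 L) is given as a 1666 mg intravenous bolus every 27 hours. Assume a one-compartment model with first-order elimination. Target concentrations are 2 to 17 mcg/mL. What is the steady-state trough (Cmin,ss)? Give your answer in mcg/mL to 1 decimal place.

τ/t½ = 27/19 ≈ 1.4211, so fraction remaining f = (1/2)^(27/19) ≈ 0.3734.
Single-dose peak C₀ = D/Vd = 1666/211 ≈ 7.896 mcg/mL.
Steady-state trough Cmin,ss = C₀·f/(1−f) ≈ 7.896 × 0.3734/0.6266 ≈ 4.705 mcg/mL.
Trough 4.7 mcg/mL vs MEC 2 mcg/mL: adequate.

4.7 mcg/mL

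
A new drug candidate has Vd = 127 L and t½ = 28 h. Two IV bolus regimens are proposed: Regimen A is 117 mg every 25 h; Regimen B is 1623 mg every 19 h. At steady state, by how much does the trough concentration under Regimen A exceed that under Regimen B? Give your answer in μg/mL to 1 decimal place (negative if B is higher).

-20.2 μg/mL

Regimen A: f = (1/2)^(25/28) ≈ 0.5385; Cmin,ss = (117/127)·f/(1−f) ≈ 1.075 μg/mL.
Regimen B: f = (1/2)^(19/28) ≈ 0.6248; Cmin,ss = (1623/127)·f/(1−f) ≈ 21.281 μg/mL.
Difference ≈ 1.075 − 21.281 ≈ -20.206 μg/mL.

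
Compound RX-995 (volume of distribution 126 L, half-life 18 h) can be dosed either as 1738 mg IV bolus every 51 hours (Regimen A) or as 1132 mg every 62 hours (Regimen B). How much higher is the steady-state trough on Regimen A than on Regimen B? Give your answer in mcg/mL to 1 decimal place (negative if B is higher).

Regimen A: f = (1/2)^(51/18) ≈ 0.1403; Cmin,ss = (1738/126)·f/(1−f) ≈ 2.251 mcg/mL.
Regimen B: f = (1/2)^(62/18) ≈ 0.0919; Cmin,ss = (1132/126)·f/(1−f) ≈ 0.909 mcg/mL.
Difference ≈ 2.251 − 0.909 ≈ 1.342 mcg/mL.

1.3 mcg/mL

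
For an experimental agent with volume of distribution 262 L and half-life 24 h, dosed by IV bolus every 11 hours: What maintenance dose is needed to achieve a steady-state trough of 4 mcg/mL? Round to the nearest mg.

392 mg

τ/t½ = 11/24 ≈ 0.45833, so f = (1/2)^(11/24) ≈ 0.727827.
Cmin,ss = (D/Vd)·f/(1−f), so D = Cmin,ss·Vd·(1−f)/f.
D = 4 × 262 × (1−f)/f ≈ 4 × 262 × 0.37395 ≈ 391.90 mg.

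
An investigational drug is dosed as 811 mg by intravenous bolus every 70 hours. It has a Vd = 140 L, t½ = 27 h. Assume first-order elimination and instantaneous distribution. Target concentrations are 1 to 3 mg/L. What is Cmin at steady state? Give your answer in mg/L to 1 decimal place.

1.2 mg/L

τ/t½ = 70/27 ≈ 2.5926, so fraction remaining f = (1/2)^(70/27) ≈ 0.1658.
Each bolus raises the concentration by D/Vd = 811/140 ≈ 5.793 mg/L.
Steady-state trough Cmin,ss = C₀·f/(1−f) ≈ 5.793 × 0.1658/0.8342 ≈ 1.151 mg/L.
Trough 1.2 mg/L vs MEC 1 mg/L: adequate.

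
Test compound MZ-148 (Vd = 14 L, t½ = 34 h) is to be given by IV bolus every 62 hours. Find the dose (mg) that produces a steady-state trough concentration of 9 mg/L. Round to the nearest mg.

τ/t½ = 62/34 ≈ 1.8235, so f = (1/2)^(62/34) ≈ 0.282529.
Cmin,ss = (D/Vd)·f/(1−f), so D = Cmin,ss·Vd·(1−f)/f.
D = 9 × 14 × (1−f)/f ≈ 9 × 14 × 2.53946 ≈ 319.97 mg.

320 mg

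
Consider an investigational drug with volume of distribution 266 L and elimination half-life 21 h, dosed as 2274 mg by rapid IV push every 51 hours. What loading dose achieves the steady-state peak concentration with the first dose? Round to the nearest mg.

2793 mg

f = (1/2)^(51/21) ≈ 0.185749; accumulation ratio R = 1/(1−f) ≈ 1.22812.
Loading dose to hit Cmax,ss on first dose: D_load = D_maint·R ≈ 2274 × 1.22812 ≈ 2792.74 mg.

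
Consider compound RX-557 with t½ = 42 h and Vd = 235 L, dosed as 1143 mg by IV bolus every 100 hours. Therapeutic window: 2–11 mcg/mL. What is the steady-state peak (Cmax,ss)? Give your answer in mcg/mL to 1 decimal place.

6.0 mcg/mL

k = ln2/t½ = ln2/42 ≈ 0.016504 h⁻¹; fraction remaining f = e^(−kτ) = e^(−0.016504×100) ≈ 0.1920.
At steady state, accumulation factor R = 1/(1 − e^(−kτ)) ≈ 1.2376.
Each bolus raises the concentration by D/Vd = 1143/235 ≈ 4.864 mcg/mL.
Cmax,ss = C₀/(1 − f) ≈ 4.864/0.8080 ≈ 6.020 mcg/mL.
Peak 6.0 mcg/mL vs MTC 11 mcg/mL: below toxic threshold.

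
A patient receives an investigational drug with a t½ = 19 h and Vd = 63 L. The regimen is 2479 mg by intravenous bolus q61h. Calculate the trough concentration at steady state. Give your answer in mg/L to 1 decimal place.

4.8 mg/L

Over one 61-h interval, 61/19 ≈ 3.2105 half-lives elapse, leaving f ≈ 0.1080 of each dose.
At steady state, accumulation factor R = 1/(1 − e^(−kτ)) ≈ 1.1211.
Each bolus raises the concentration by D/Vd = 2479/63 ≈ 39.349 mg/L.
Steady-state peak Cmax,ss = C₀·R ≈ 39.349 × 1.1211 ≈ 44.114 mg/L.
One interval later, Cmin,ss = Cmax,ss·e^(−kτ) ≈ 44.114 × 0.1080 ≈ 4.764 mg/L.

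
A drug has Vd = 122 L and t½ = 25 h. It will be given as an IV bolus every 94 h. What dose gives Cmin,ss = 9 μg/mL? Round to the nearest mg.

τ/t½ = 94/25 ≈ 3.76, so f = (1/2)^(94/25) ≈ 0.073812.
Cmin,ss = (D/Vd)·f/(1−f), so D = Cmin,ss·Vd·(1−f)/f.
D = 9 × 122 × (1−f)/f ≈ 9 × 122 × 12.54793 ≈ 13777.63 mg.

13778 mg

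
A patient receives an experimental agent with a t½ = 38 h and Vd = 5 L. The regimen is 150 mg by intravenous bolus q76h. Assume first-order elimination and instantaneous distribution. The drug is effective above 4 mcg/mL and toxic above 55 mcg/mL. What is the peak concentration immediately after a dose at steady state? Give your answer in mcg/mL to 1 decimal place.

40.0 mcg/mL

The dosing interval is 2 half-lives, so f = 2^(−2) = 0.25.
At steady state, R = 1/(1 − 0.25) = 4/3.
Single-dose peak C₀ = D/Vd = 150/5 = 30 mcg/mL.
Steady-state peak Cmax,ss = C₀·R = 30 × 4/3 ≈ 40.000 mcg/mL.
Peak 40.0 mcg/mL vs MTC 55 mcg/mL: below toxic threshold.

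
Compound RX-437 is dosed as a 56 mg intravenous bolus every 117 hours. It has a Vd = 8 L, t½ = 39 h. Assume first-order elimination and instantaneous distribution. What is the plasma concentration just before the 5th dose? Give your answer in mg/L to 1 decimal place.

1.0 mg/L

f = (1/2)^(τ/t½) = (1/2)^(117/39) ≈ 0.1250.
C₀ = D/Vd = 56/8 ≈ 7.000 mg/L.
Before the 5th dose, 4 doses have been given. Superposition: Cmin = C₀·(f + f² + … + f^4).
≈ 7.000 × (0.1250 + 0.0156 + 0.0020 + 0.0002) ≈ 7.000 × 0.1428 ≈ 1.000 mg/L.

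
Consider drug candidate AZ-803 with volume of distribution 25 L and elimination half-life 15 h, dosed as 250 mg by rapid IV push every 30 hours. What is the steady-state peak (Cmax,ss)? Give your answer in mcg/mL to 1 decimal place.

The dosing interval is 2 half-lives, so f = 2^(−2) = 0.25.
Accumulation ratio R = 1/(1 − f) = 1/0.75 = 4/3.
Single-dose peak C₀ = D/Vd = 250/25 = 10 mcg/mL.
Steady-state peak Cmax,ss = C₀·R = 10 × 4/3 ≈ 13.333 mcg/mL.

13.3 mcg/mL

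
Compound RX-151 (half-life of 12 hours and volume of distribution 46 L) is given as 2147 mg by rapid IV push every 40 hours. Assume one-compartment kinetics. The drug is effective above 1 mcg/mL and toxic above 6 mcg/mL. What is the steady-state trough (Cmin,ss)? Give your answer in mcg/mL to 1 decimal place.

5.1 mcg/mL

τ/t½ = 40/12 ≈ 3.3333, so fraction remaining f = (1/2)^(40/12) ≈ 0.0992.
Accumulation ratio R = 1/(1 − f) ≈ 1/0.9008 ≈ 1.1101.
Single-dose peak C₀ = D/Vd = 2147/46 ≈ 46.674 mcg/mL.
Cmax,ss = C₀/(1 − f) ≈ 46.674/0.9008 ≈ 51.814 mcg/mL.
Steady-state trough Cmin,ss = Cmax,ss·f ≈ 51.814 × 0.0992 ≈ 5.140 mcg/mL.
Trough 5.1 mcg/mL vs MEC 1 mcg/mL: adequate.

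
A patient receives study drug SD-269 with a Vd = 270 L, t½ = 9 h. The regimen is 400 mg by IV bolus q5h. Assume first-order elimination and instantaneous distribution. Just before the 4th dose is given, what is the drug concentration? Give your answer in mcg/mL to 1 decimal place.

2.2 mcg/mL

f = (1/2)^(τ/t½) = (1/2)^(5/9) ≈ 0.6804.
C₀ = D/Vd = 400/270 ≈ 1.481 mcg/mL.
Before the 4th dose, 3 doses have been given. Superposition: Cmin = C₀·(f + f² + … + f^3).
≈ 1.481 × (0.6804 + 0.4629 + 0.3150) ≈ 1.481 × 1.4583 ≈ 2.160 mcg/mL.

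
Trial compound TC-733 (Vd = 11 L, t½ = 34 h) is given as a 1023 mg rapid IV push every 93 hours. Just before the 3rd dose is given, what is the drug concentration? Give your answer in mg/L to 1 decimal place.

f = (1/2)^(τ/t½) = (1/2)^(93/34) ≈ 0.1502.
C₀ = D/Vd = 1023/11 ≈ 93.000 mg/L.
Before the 3rd dose, 2 doses have been given. Superposition: Cmin = C₀·(f + f²).
≈ 93.000 × (0.1502 + 0.0226) ≈ 93.000 × 0.1728 ≈ 16.070 mg/L.

16.1 mg/L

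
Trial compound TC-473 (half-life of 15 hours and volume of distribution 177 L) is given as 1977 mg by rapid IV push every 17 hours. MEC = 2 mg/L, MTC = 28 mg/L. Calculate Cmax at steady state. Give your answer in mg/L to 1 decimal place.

20.5 mg/L

k = ln2/t½ = ln2/15 ≈ 0.046210 h⁻¹; fraction remaining f = e^(−kτ) = e^(−0.046210×17) ≈ 0.4559.
At steady state, accumulation factor R = 1/(1 − e^(−kτ)) ≈ 1.8379.
Single-dose peak C₀ = D/Vd = 1977/177 ≈ 11.169 mg/L.
Steady-state peak Cmax,ss = C₀·R ≈ 11.169 × 1.8379 ≈ 20.528 mg/L.
Peak 20.5 mg/L vs MTC 28 mg/L: below toxic threshold.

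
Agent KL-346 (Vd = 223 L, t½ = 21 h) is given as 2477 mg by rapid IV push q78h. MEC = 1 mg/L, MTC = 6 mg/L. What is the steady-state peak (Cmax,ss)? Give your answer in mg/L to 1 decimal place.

12.0 mg/L

τ/t½ = 78/21 ≈ 3.7143, so fraction remaining f = (1/2)^(78/21) ≈ 0.0762.
Accumulation ratio R = 1/(1 − f) ≈ 1/0.9238 ≈ 1.0825.
Each bolus raises the concentration by D/Vd = 2477/223 ≈ 11.108 mg/L.
Steady-state peak Cmax,ss = C₀·R ≈ 11.108 × 1.0825 ≈ 12.024 mg/L.
Peak 12.0 mg/L vs MTC 6 mg/L: exceeds toxic threshold.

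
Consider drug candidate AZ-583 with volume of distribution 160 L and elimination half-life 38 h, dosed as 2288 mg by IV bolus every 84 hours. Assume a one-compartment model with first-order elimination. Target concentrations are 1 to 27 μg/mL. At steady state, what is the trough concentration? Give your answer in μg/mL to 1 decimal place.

3.9 μg/mL

Over one 84-h interval, 84/38 ≈ 2.2105 half-lives elapse, leaving f ≈ 0.2161 of each dose.
At steady state, accumulation factor R = 1/(1 − e^(−kτ)) ≈ 1.2757.
Each bolus raises the concentration by D/Vd = 2288/160 ≈ 14.300 μg/mL.
Steady-state peak Cmax,ss = C₀·R ≈ 14.300 × 1.2757 ≈ 18.243 μg/mL.
One interval later, Cmin,ss = Cmax,ss·e^(−kτ) ≈ 18.243 × 0.2161 ≈ 3.942 μg/mL.
Trough 3.9 μg/mL vs MEC 1 μg/mL: adequate.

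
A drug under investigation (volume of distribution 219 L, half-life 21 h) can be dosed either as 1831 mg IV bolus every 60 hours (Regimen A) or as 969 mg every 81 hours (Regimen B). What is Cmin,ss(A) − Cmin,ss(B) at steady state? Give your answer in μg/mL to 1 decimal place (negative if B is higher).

1.0 μg/mL

Regimen A: f = (1/2)^(60/21) ≈ 0.1380; Cmin,ss = (1831/219)·f/(1−f) ≈ 1.338 μg/mL.
Regimen B: f = (1/2)^(81/21) ≈ 0.0690; Cmin,ss = (969/219)·f/(1−f) ≈ 0.328 μg/mL.
Difference ≈ 1.338 − 0.328 ≈ 1.010 μg/mL.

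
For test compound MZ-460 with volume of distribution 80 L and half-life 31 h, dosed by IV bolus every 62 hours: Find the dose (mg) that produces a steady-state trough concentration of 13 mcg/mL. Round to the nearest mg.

3120 mg

τ/t½ = 62/31 ≈ 2, so f = (1/2)^(62/31) ≈ 0.250000.
Cmin,ss = (D/Vd)·f/(1−f), so D = Cmin,ss·Vd·(1−f)/f.
D = 13 × 80 × (1−f)/f ≈ 13 × 80 × 3.00000 ≈ 3120.00 mg.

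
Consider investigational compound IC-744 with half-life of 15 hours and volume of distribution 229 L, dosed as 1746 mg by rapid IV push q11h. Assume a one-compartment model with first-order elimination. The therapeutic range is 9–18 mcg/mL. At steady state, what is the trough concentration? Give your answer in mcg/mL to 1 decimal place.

11.5 mcg/mL

k = ln2/t½ = ln2/15 ≈ 0.046210 h⁻¹; fraction remaining f = e^(−kτ) = e^(−0.046210×11) ≈ 0.6015.
Accumulation ratio R = 1/(1 − f) ≈ 1/0.3985 ≈ 2.5094.
Each bolus raises the concentration by D/Vd = 1746/229 ≈ 7.624 mcg/mL.
Steady-state peak Cmax,ss = C₀·R ≈ 7.624 × 2.5094 ≈ 19.132 mcg/mL.
Steady-state trough Cmin,ss = Cmax,ss·f ≈ 19.132 × 0.6015 ≈ 11.508 mcg/mL.
Trough 11.5 mcg/mL vs MEC 9 mcg/mL: adequate.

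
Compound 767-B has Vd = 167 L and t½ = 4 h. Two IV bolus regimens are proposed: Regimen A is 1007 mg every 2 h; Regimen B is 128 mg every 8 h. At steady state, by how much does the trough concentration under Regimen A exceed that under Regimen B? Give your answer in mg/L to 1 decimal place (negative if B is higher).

Regimen A: f = (1/2)^(2/4) ≈ 0.7071; Cmin,ss = (1007/167)·f/(1−f) ≈ 14.557 mg/L.
Regimen B: f = (1/2)^(8/4) ≈ 0.2500; Cmin,ss = (128/167)·f/(1−f) ≈ 0.255 mg/L.
Difference ≈ 14.557 − 0.255 ≈ 14.302 mg/L.

14.3 mg/L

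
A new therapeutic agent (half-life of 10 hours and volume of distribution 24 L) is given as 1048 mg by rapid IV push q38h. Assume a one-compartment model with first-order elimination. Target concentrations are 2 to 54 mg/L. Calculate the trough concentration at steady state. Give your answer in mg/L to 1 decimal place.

3.4 mg/L

k = ln2/t½ = ln2/10 ≈ 0.069315 h⁻¹; fraction remaining f = e^(−kτ) = e^(−0.069315×38) ≈ 0.0718.
Single-dose peak C₀ = D/Vd = 1048/24 ≈ 43.667 mg/L.
Steady-state trough Cmin,ss = C₀·f/(1−f) ≈ 43.667 × 0.0718/0.9282 ≈ 3.378 mg/L.
Trough 3.4 mg/L vs MEC 2 mg/L: adequate.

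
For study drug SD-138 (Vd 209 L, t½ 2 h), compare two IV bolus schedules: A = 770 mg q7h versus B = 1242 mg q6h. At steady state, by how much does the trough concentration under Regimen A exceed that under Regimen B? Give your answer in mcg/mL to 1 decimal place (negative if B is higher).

Regimen A: f = (1/2)^(7/2) ≈ 0.0884; Cmin,ss = (770/209)·f/(1−f) ≈ 0.357 mcg/mL.
Regimen B: f = (1/2)^(6/2) ≈ 0.1250; Cmin,ss = (1242/209)·f/(1−f) ≈ 0.849 mcg/mL.
Difference ≈ 0.357 − 0.849 ≈ -0.492 mcg/mL.

-0.5 mcg/mL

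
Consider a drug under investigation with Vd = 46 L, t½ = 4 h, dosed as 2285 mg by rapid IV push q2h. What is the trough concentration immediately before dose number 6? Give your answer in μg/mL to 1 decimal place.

98.7 μg/mL

f = (1/2)^(τ/t½) = (1/2)^(2/4) ≈ 0.7071.
C₀ = D/Vd = 2285/46 ≈ 49.674 μg/mL.
Before the 6th dose, 5 doses have been given. Superposition: Cmin = C₀·(f + f² + … + f^5).
≈ 49.674 × (0.7071 + 0.5000 + 0.3535 + 0.2500 + 0.1768) ≈ 49.674 × 1.9874 ≈ 98.722 μg/mL.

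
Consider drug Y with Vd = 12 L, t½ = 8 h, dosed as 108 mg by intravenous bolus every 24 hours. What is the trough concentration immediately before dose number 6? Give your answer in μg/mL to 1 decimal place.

1.3 μg/mL

f = (1/2)^(τ/t½) = (1/2)^(24/8) ≈ 0.1250.
C₀ = D/Vd = 108/12 ≈ 9.000 μg/mL.
Before the 6th dose, 5 doses have been given. Superposition: Cmin = C₀·(f + f² + … + f^5).
≈ 9.000 × (0.1250 + 0.0156 + 0.0020 + 0.0002 + 0.0000) ≈ 9.000 × 0.1428 ≈ 1.285 μg/mL.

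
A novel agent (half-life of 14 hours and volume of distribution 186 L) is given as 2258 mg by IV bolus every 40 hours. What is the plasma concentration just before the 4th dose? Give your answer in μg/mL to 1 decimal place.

1.9 μg/mL

f = (1/2)^(τ/t½) = (1/2)^(40/14) ≈ 0.1380.
C₀ = D/Vd = 2258/186 ≈ 12.140 μg/mL.
Before the 4th dose, 3 doses have been given. Superposition: Cmin = C₀·(f + f² + … + f^3).
≈ 12.140 × (0.1380 + 0.0190 + 0.0026) ≈ 12.140 × 0.1596 ≈ 1.938 μg/mL.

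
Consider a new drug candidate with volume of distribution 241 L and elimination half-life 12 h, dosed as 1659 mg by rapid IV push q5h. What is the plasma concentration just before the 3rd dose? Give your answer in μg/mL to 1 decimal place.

9.0 μg/mL

f = (1/2)^(τ/t½) = (1/2)^(5/12) ≈ 0.7492.
C₀ = D/Vd = 1659/241 ≈ 6.884 μg/mL.
Before the 3rd dose, 2 doses have been given. Superposition: Cmin = C₀·(f + f²).
≈ 6.884 × (0.7492 + 0.5613) ≈ 6.884 × 1.3105 ≈ 9.021 μg/mL.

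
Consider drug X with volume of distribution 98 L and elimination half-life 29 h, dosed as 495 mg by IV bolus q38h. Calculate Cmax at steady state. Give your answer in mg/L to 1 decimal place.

τ/t½ = 38/29 ≈ 1.3103, so fraction remaining f = (1/2)^(38/29) ≈ 0.4032.
Accumulation ratio R = 1/(1 − f) ≈ 1/0.5968 ≈ 1.6756.
Single-dose peak C₀ = D/Vd = 495/98 ≈ 5.051 mg/L.
Steady-state peak Cmax,ss = C₀·R ≈ 5.051 × 1.6756 ≈ 8.463 mg/L.

8.5 mg/L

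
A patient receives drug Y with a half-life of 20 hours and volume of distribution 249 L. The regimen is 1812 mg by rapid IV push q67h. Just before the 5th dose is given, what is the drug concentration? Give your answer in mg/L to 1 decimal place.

0.8 mg/L

f = (1/2)^(τ/t½) = (1/2)^(67/20) ≈ 0.0981.
C₀ = D/Vd = 1812/249 ≈ 7.277 mg/L.
Before the 5th dose, 4 doses have been given. Superposition: Cmin = C₀·(f + f² + … + f^4).
≈ 7.277 × (0.0981 + 0.0096 + 0.0009 + 0.0001) ≈ 7.277 × 0.1087 ≈ 0.791 mg/L.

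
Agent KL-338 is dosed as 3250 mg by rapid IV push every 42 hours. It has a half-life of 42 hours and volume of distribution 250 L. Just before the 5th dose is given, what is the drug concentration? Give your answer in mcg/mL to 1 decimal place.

12.2 mcg/mL

f = (1/2)^(τ/t½) = (1/2)^(42/42) ≈ 0.5000.
C₀ = D/Vd = 3250/250 ≈ 13.000 mcg/mL.
Before the 5th dose, 4 doses have been given. Superposition: Cmin = C₀·(f + f² + … + f^4).
≈ 13.000 × (0.5000 + 0.2500 + 0.1250 + 0.0625) ≈ 13.000 × 0.9375 ≈ 12.188 mcg/mL.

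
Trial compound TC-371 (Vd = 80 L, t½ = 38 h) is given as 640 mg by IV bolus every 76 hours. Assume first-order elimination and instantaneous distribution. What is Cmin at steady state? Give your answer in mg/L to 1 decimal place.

The dosing interval is 2 half-lives, so f = 2^(−2) = 0.25.
Accumulation ratio R = 1/(1 − f) = 1/0.75 = 4/3.
Single-dose peak C₀ = D/Vd = 640/80 = 8 mg/L.
Steady-state peak Cmax,ss = C₀·R = 8 × 4/3 ≈ 10.667 mg/L.
Steady-state trough Cmin,ss = Cmax,ss·f ≈ 10.667 × 0.25 ≈ 2.667 mg/L.

2.7 mg/L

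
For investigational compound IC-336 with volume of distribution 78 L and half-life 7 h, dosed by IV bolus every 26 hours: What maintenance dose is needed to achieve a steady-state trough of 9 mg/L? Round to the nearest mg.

8512 mg

τ/t½ = 26/7 ≈ 3.7143, so f = (1/2)^(26/7) ≈ 0.076188.
Cmin,ss = (D/Vd)·f/(1−f), so D = Cmin,ss·Vd·(1−f)/f.
D = 9 × 78 × (1−f)/f ≈ 9 × 78 × 12.12543 ≈ 8512.05 mg.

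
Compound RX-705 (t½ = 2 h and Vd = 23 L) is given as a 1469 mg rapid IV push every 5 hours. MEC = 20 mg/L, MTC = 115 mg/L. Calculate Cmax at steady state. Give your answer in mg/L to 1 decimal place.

k = ln2/t½ = ln2/2 ≈ 0.346574 h⁻¹; fraction remaining f = e^(−kτ) = e^(−0.346574×5) ≈ 0.1768.
At steady state, accumulation factor R = 1/(1 − e^(−kτ)) ≈ 1.2148.
Single-dose peak C₀ = D/Vd = 1469/23 ≈ 63.870 mg/L.
Steady-state peak Cmax,ss = C₀·R ≈ 63.870 × 1.2148 ≈ 77.589 mg/L.
Peak 77.6 mg/L vs MTC 115 mg/L: below toxic threshold.

77.6 mg/L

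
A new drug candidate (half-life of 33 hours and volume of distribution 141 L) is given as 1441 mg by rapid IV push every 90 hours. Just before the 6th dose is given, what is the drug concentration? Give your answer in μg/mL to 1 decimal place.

f = (1/2)^(τ/t½) = (1/2)^(90/33) ≈ 0.1510.
C₀ = D/Vd = 1441/141 ≈ 10.220 μg/mL.
Before the 6th dose, 5 doses have been given. Superposition: Cmin = C₀·(f + f² + … + f^5).
≈ 10.220 × (0.1510 + 0.0228 + 0.0034 + 0.0005 + 0.0001) ≈ 10.220 × 0.1778 ≈ 1.817 μg/mL.

1.8 μg/mL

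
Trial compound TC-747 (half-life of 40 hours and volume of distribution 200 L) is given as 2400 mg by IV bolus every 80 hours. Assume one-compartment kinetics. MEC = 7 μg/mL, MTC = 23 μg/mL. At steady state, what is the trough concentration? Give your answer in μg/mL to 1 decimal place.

4.0 μg/mL

The dosing interval is 2 half-lives, so f = 2^(−2) = 0.25.
At steady state, R = 1/(1 − 0.25) = 4/3.
Single-dose peak C₀ = D/Vd = 2400/200 = 12 μg/mL.
Steady-state peak Cmax,ss = C₀·R = 12 × 4/3 ≈ 16.000 μg/mL.
Steady-state trough Cmin,ss = Cmax,ss·f ≈ 16.000 × 0.25 ≈ 4.000 μg/mL.
Trough 4.0 μg/mL vs MEC 7 μg/mL: subtherapeutic.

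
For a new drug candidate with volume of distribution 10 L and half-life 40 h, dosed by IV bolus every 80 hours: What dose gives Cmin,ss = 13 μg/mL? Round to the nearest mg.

τ/t½ = 80/40 ≈ 2, so f = (1/2)^(80/40) ≈ 0.250000.
Cmin,ss = (D/Vd)·f/(1−f), so D = Cmin,ss·Vd·(1−f)/f.
D = 13 × 10 × (1−f)/f ≈ 13 × 10 × 3.00000 ≈ 390.00 mg.

390 mg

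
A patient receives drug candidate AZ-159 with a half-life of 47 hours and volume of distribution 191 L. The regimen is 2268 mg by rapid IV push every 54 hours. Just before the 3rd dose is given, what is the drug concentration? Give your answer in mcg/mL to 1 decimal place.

f = (1/2)^(τ/t½) = (1/2)^(54/47) ≈ 0.4510.
C₀ = D/Vd = 2268/191 ≈ 11.874 mcg/mL.
Before the 3rd dose, 2 doses have been given. Superposition: Cmin = C₀·(f + f²).
≈ 11.874 × (0.4510 + 0.2034) ≈ 11.874 × 0.6544 ≈ 7.770 mcg/mL.

7.8 mcg/mL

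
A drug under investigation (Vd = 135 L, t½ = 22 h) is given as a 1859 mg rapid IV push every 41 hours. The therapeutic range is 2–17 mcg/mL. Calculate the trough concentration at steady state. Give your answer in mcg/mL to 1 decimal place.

k = ln2/t½ = ln2/22 ≈ 0.031507 h⁻¹; fraction remaining f = e^(−kτ) = e^(−0.031507×41) ≈ 0.2748.
At steady state, accumulation factor R = 1/(1 − e^(−kτ)) ≈ 1.3789.
Single-dose peak C₀ = D/Vd = 1859/135 ≈ 13.770 mcg/mL.
Cmax,ss = C₀/(1 − f) ≈ 13.770/0.7252 ≈ 18.988 mcg/mL.
One interval later, Cmin,ss = Cmax,ss·e^(−kτ) ≈ 18.988 × 0.2748 ≈ 5.218 mcg/mL.
Trough 5.2 mcg/mL vs MEC 2 mcg/mL: adequate.

5.2 mcg/mL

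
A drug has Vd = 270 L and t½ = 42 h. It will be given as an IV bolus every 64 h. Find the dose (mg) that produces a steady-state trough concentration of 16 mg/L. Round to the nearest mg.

τ/t½ = 64/42 ≈ 1.5238, so f = (1/2)^(64/42) ≈ 0.347766.
Cmin,ss = (D/Vd)·f/(1−f), so D = Cmin,ss·Vd·(1−f)/f.
D = 16 × 270 × (1−f)/f ≈ 16 × 270 × 1.87550 ≈ 8102.16 mg.

8102 mg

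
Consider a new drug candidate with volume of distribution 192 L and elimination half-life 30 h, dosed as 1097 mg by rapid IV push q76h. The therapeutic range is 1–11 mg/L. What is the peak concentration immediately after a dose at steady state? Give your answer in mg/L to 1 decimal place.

6.9 mg/L

Over one 76-h interval, 76/30 ≈ 2.5333 half-lives elapse, leaving f ≈ 0.1727 of each dose.
At steady state, accumulation factor R = 1/(1 − e^(−kτ)) ≈ 1.2088.
Each bolus raises the concentration by D/Vd = 1097/192 ≈ 5.714 mg/L.
Steady-state peak Cmax,ss = C₀·R ≈ 5.714 × 1.2088 ≈ 6.907 mg/L.
Peak 6.9 mg/L vs MTC 11 mg/L: below toxic threshold.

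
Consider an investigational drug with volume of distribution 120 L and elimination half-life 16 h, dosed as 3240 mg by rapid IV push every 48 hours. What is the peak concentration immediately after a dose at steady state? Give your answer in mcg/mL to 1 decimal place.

30.9 mcg/mL

τ = 48 h = 3 half-lives, so f = (1/2)^3 = 0.125.
Accumulation ratio R = 1/(1 − f) = 1/0.875 = 8/7.
Single-dose peak C₀ = D/Vd = 3240/120 = 27 mcg/mL.
Steady-state peak Cmax,ss = C₀·R = 27 × 8/7 ≈ 30.857 mcg/mL.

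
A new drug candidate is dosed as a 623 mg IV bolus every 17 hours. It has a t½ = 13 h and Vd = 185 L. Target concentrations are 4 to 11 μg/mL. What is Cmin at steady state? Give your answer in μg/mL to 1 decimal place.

2.3 μg/mL

Over one 17-h interval, 17/13 ≈ 1.3077 half-lives elapse, leaving f ≈ 0.4040 of each dose.
Accumulation ratio R = 1/(1 − f) ≈ 1/0.5960 ≈ 1.6779.
Single-dose peak C₀ = D/Vd = 623/185 ≈ 3.368 μg/mL.
Steady-state peak Cmax,ss = C₀·R ≈ 3.368 × 1.6779 ≈ 5.651 μg/mL.
One interval later, Cmin,ss = Cmax,ss·e^(−kτ) ≈ 5.651 × 0.4040 ≈ 2.283 μg/mL.
Trough 2.3 μg/mL vs MEC 4 μg/mL: subtherapeutic.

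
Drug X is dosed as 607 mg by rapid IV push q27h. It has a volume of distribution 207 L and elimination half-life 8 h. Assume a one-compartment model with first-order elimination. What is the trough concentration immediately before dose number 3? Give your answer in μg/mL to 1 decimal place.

f = (1/2)^(τ/t½) = (1/2)^(27/8) ≈ 0.0964.
C₀ = D/Vd = 607/207 ≈ 2.932 μg/mL.
Before the 3rd dose, 2 doses have been given. Superposition: Cmin = C₀·(f + f²).
≈ 2.932 × (0.0964 + 0.0093) ≈ 2.932 × 0.1057 ≈ 0.310 μg/mL.

0.3 μg/mL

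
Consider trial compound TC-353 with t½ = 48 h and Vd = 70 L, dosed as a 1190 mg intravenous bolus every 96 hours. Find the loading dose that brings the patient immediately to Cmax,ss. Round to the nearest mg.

1587 mg

f = (1/2)^(96/48) ≈ 0.250000; accumulation ratio R = 1/(1−f) ≈ 1.33333.
Loading dose to hit Cmax,ss on first dose: D_load = D_maint·R ≈ 1190 × 1.33333 ≈ 1586.66 mg.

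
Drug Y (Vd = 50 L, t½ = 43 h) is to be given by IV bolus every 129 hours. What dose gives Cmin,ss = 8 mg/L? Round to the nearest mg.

2800 mg

τ/t½ = 129/43 ≈ 3, so f = (1/2)^(129/43) ≈ 0.125000.
Cmin,ss = (D/Vd)·f/(1−f), so D = Cmin,ss·Vd·(1−f)/f.
D = 8 × 50 × (1−f)/f ≈ 8 × 50 × 7.00000 ≈ 2800.00 mg.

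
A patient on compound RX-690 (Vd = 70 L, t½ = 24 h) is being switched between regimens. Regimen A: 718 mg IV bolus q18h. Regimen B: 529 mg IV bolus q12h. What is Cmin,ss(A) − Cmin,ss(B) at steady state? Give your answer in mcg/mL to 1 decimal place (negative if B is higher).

Regimen A: f = (1/2)^(18/24) ≈ 0.5946; Cmin,ss = (718/70)·f/(1−f) ≈ 15.044 mcg/mL.
Regimen B: f = (1/2)^(12/24) ≈ 0.7071; Cmin,ss = (529/70)·f/(1−f) ≈ 18.244 mcg/mL.
Difference ≈ 15.044 − 18.244 ≈ -3.200 mcg/mL.

-3.2 mcg/mL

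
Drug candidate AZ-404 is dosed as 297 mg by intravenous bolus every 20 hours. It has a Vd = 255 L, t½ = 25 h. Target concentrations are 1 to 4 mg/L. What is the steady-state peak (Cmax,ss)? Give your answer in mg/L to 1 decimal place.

2.7 mg/L

τ/t½ = 20/25 ≈ 0.8, so fraction remaining f = (1/2)^(20/25) ≈ 0.5743.
Accumulation ratio R = 1/(1 − f) ≈ 1/0.4257 ≈ 2.3491.
Single-dose peak C₀ = D/Vd = 297/255 ≈ 1.165 mg/L.
Cmax,ss = C₀/(1 − f) ≈ 1.165/0.4257 ≈ 2.737 mg/L.
Peak 2.7 mg/L vs MTC 4 mg/L: below toxic threshold.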